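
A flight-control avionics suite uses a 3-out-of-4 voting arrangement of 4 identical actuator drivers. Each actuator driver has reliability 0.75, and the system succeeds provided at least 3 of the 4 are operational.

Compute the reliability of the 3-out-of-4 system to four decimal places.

R = Σ_{i=3}^{4} C(4,i) p^i (1−p)^{4−i} with p = 0.75
C(4,3)·0.75^3·0.25^1 = 0.421875
C(4,4)·0.75^4·0.25^0 = 0.316406
Sum = 0.7383

0.7383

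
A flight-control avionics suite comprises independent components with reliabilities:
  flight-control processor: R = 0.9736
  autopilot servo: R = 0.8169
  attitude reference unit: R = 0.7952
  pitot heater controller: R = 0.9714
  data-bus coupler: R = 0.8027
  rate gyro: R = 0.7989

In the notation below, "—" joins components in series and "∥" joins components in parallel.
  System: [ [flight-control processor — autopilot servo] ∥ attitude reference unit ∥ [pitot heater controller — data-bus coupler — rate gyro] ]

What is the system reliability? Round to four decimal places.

Series (flight-control processor and autopilot servo): 0.973600 × 0.816900 = 0.795334
Series (pitot heater controller, data-bus coupler, and rate gyro): 0.971400 × 0.802700 × 0.798900 = 0.622937
Parallel ([0.795334], attitude reference unit, and [0.622937]): 1 − (1 − 0.795334)(1 − 0.795200)(1 − 0.622937) = 0.9842

0.9842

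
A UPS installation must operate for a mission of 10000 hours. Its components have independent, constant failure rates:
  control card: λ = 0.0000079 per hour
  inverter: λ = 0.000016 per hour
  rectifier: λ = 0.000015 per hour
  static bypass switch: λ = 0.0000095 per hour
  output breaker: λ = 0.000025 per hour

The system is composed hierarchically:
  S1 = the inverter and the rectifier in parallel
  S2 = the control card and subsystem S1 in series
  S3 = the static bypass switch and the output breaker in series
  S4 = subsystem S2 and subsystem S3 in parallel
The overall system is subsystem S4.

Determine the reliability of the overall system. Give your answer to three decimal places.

0.972

R(control card) = exp(−0.0000079 × 10000) = 0.92404
R(inverter) = exp(−0.000016 × 10000) = 0.85214
R(rectifier) = exp(−0.000015 × 10000) = 0.86071
R(static bypass switch) = exp(−0.0000095 × 10000) = 0.90937
R(output breaker) = exp(−0.000025 × 10000) = 0.77880
Parallel (inverter and rectifier): 1 − (1 − 0.85214)(1 − 0.86071) = 0.97940
Series (control card and [0.97940]): 0.92404 × 0.97940 = 0.90500
Series (static bypass switch and output breaker): 0.90937 × 0.77880 = 0.70822
Parallel ([0.90500] and [0.70822]): 1 − (1 − 0.90500)(1 − 0.70822) = 0.972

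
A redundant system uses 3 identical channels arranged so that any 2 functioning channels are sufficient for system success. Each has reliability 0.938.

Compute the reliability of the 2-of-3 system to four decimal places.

0.9889

R = Σ_{i=2}^{3} C(3,i) p^i (1−p)^{3−i} with p = 0.938
C(3,2)·0.938^2·0.062^1 = 0.163651
C(3,3)·0.938^3·0.062^0 = 0.825294
Sum = 0.9889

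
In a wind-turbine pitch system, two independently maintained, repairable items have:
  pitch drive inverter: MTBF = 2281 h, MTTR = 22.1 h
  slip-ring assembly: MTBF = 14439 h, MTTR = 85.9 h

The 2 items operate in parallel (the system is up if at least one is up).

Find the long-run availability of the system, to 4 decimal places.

0.9999

A(pitch drive inverter) = MTBF/(MTBF+MTTR) = 2281/(2281+22.1) = 0.990404
A(slip-ring assembly) = MTBF/(MTBF+MTTR) = 14439/(14439+85.9) = 0.994086
Parallel availability: 1 − (1 − 0.990404)(1 − 0.994086) = 0.9999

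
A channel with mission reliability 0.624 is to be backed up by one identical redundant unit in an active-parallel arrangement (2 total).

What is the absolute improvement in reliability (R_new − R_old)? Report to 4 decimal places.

0.2346

R_before = 0.624
R_after = 1 − (1 − 0.624)^2 = 0.8586
ΔR = 0.8586 − 0.624 = 0.2346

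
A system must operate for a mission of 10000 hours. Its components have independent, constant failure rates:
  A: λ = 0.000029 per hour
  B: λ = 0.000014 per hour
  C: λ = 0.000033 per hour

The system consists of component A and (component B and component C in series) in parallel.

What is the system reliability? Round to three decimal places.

0.906

R(A) = exp(−0.000029 × 10000) = 0.74826
R(B) = exp(−0.000014 × 10000) = 0.86936
R(C) = exp(−0.000033 × 10000) = 0.71892
Series (B and C): 0.86936 × 0.71892 = 0.62500
Parallel (A and [0.62500]): 1 − (1 − 0.74826)(1 − 0.62500) = 0.906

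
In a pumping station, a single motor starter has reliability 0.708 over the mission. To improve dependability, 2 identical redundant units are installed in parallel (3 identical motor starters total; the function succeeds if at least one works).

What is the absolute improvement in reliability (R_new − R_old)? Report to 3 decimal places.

0.267

R_before = 0.708
R_after = 1 − (1 − 0.708)^3 = 0.975
ΔR = 0.975 − 0.708 = 0.267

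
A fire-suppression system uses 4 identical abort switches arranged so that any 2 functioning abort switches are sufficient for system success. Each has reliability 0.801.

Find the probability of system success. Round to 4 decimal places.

0.9732

R = Σ_{i=2}^{4} C(4,i) p^i (1−p)^{4−i} with p = 0.801
C(4,2)·0.801^2·0.199^2 = 0.152448
C(4,3)·0.801^3·0.199^1 = 0.409082
C(4,4)·0.801^4·0.199^0 = 0.411652
Sum = 0.9732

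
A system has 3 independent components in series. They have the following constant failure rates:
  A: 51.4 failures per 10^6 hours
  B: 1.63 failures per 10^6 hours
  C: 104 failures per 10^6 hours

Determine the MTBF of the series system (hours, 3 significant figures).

Series of exponential components: λ_sys = Σ λ_i
λ_sys = 0.0000514 + 0.00000163 + 0.000104 = 1.5703e-04 /h
MTBF = 1 / λ_sys = 6370 h

6370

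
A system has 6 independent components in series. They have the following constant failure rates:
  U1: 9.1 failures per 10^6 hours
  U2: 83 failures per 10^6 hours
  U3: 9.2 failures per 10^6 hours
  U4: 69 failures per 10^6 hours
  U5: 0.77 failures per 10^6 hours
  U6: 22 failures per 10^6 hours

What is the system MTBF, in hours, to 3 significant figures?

Series of exponential components: λ_sys = Σ λ_i
λ_sys = 0.0000091 + 0.000083 + 0.0000092 + 0.000069 + 0.00000077 + 0.000022 = 1.9307e-04 /h
MTBF = 1 / λ_sys = 5180 h

5180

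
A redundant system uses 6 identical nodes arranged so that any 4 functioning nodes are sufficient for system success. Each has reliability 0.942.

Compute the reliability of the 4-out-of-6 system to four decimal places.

0.9966

R = Σ_{i=4}^{6} C(6,i) p^i (1−p)^{6−i} with p = 0.942
C(6,4)·0.942^4·0.058^2 = 0.039733
C(6,5)·0.942^5·0.058^1 = 0.258127
C(6,6)·0.942^6·0.058^0 = 0.698724
Sum = 0.9966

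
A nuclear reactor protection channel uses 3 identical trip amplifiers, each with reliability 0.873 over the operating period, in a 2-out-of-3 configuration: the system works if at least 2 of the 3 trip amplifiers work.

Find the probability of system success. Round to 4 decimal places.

R = Σ_{i=2}^{3} C(3,i) p^i (1−p)^{3−i} with p = 0.873
C(3,2)·0.873^2·0.127^1 = 0.290371
C(3,3)·0.873^3·0.127^0 = 0.665339
Sum = 0.9557

0.9557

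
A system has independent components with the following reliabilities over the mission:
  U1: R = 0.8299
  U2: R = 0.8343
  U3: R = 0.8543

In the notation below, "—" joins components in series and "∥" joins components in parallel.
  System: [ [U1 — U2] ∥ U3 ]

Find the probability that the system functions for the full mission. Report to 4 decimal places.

Series (U1 and U2): 0.829900 × 0.834300 = 0.692386
Parallel ([0.692386] and U3): 1 − (1 − 0.692386)(1 − 0.854300) = 0.9552

0.9552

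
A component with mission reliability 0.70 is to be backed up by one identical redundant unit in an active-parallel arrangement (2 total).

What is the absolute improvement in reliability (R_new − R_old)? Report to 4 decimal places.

0.2100

R_before = 0.70
R_after = 1 − (1 − 0.70)^2 = 0.9100
ΔR = 0.9100 − 0.70 = 0.2100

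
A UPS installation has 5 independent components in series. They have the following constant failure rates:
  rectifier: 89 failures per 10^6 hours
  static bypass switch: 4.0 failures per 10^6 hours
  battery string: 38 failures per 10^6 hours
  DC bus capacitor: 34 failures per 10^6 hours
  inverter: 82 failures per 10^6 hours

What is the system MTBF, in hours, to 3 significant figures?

Series of exponential components: λ_sys = Σ λ_i
λ_sys = 0.000089 + 0.0000040 + 0.000038 + 0.000034 + 0.000082 = 2.4700e-04 /h
MTBF = 1 / λ_sys = 4050 h

4050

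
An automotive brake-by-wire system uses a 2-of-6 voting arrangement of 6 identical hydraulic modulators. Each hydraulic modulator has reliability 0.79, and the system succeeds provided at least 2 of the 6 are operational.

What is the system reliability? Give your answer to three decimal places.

0.998

R = Σ_{i=2}^{6} C(6,i) p^i (1−p)^{6−i} with p = 0.79
C(6,2)·0.79^2·0.21^4 = 0.01821
C(6,3)·0.79^3·0.21^3 = 0.09132
C(6,4)·0.79^4·0.21^2 = 0.25765
C(6,5)·0.79^5·0.21^1 = 0.38771
C(6,6)·0.79^6·0.21^0 = 0.24309
Sum = 0.998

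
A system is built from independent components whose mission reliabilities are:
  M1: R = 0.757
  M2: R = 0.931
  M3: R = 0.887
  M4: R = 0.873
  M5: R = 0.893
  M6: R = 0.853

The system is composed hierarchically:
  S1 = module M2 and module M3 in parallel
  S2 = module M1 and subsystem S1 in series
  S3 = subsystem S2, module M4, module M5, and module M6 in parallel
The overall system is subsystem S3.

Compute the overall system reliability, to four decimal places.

0.9995

Parallel (M2 and M3): 1 − (1 − 0.931000)(1 − 0.887000) = 0.992203
Series (M1 and [0.992203]): 0.757000 × 0.992203 = 0.751098
Parallel ([0.751098], M4, M5, and M6): 1 − (1 − 0.751098)(1 − 0.873000)(1 − 0.893000)(1 − 0.853000) = 0.9995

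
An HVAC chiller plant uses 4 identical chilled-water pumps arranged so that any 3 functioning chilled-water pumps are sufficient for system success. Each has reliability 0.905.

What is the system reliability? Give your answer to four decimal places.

R = Σ_{i=3}^{4} C(4,i) p^i (1−p)^{4−i} with p = 0.905
C(4,3)·0.905^3·0.095^1 = 0.281663
C(4,4)·0.905^4·0.095^0 = 0.670802
Sum = 0.9525

0.9525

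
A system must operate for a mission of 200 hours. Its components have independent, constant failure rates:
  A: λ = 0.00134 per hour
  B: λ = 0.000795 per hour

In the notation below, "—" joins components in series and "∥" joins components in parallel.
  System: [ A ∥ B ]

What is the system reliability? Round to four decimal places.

R(A) = exp(−0.00134 × 200) = 0.764908
R(B) = exp(−0.000795 × 200) = 0.852996
Parallel (A and B): 1 − (1 − 0.764908)(1 − 0.852996) = 0.9654

0.9654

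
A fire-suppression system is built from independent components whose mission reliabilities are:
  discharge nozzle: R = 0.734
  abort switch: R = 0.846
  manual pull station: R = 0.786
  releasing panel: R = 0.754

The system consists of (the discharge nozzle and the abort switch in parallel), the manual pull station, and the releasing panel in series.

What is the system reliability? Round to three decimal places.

Parallel (discharge nozzle and abort switch): 1 − (1 − 0.73400)(1 − 0.84600) = 0.95904
Series ([0.95904], manual pull station, and releasing panel): 0.95904 × 0.78600 × 0.75400 = 0.568

0.568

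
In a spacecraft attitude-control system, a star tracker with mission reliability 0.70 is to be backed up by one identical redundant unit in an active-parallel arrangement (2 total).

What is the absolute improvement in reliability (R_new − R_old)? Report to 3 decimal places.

R_before = 0.70
R_after = 1 − (1 − 0.70)^2 = 0.910
ΔR = 0.910 − 0.70 = 0.210

0.210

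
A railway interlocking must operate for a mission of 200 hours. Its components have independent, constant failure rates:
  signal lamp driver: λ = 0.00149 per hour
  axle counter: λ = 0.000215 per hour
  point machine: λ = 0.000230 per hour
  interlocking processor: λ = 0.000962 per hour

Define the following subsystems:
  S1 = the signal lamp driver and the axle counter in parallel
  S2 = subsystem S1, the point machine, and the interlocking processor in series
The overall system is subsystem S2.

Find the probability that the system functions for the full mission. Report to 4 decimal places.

0.7793

R(signal lamp driver) = exp(−0.00149 × 200) = 0.742301
R(axle counter) = exp(−0.000215 × 200) = 0.957911
R(point machine) = exp(−0.000230 × 200) = 0.955042
R(interlocking processor) = exp(−0.000962 × 200) = 0.824977
Parallel (signal lamp driver and axle counter): 1 − (1 − 0.742301)(1 − 0.957911) = 0.989154
Series ([0.989154], point machine, and interlocking processor): 0.989154 × 0.955042 × 0.824977 = 0.7793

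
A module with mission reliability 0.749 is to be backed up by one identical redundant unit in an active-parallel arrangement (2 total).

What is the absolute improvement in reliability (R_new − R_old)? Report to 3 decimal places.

R_before = 0.749
R_after = 1 − (1 − 0.749)^2 = 0.937
ΔR = 0.937 − 0.749 = 0.188

0.188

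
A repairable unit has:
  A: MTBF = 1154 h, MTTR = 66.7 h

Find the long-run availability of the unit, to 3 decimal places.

A(A) = MTBF/(MTBF+MTTR) = 1154/(1154+66.7) = 0.945

0.945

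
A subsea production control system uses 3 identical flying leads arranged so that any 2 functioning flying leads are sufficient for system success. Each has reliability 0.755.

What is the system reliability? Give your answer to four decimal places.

0.8493

R = Σ_{i=2}^{3} C(3,i) p^i (1−p)^{3−i} with p = 0.755
C(3,2)·0.755^2·0.245^1 = 0.418968
C(3,3)·0.755^3·0.245^0 = 0.430369
Sum = 0.8493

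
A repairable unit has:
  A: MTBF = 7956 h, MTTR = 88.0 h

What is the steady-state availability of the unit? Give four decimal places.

0.9891

A(A) = MTBF/(MTBF+MTTR) = 7956/(7956+88.0) = 0.9891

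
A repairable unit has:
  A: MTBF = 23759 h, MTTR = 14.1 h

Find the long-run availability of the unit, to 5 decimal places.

0.99941

A(A) = MTBF/(MTBF+MTTR) = 23759/(23759+14.1) = 0.99941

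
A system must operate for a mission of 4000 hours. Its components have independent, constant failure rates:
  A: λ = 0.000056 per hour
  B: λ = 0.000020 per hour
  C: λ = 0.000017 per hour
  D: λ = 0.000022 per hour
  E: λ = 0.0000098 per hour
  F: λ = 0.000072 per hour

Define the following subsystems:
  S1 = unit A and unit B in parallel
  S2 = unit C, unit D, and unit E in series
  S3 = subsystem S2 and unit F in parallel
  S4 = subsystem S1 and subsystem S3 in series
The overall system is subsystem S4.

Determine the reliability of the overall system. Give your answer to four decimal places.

R(A) = exp(−0.000056 × 4000) = 0.799315
R(B) = exp(−0.000020 × 4000) = 0.923116
R(C) = exp(−0.000017 × 4000) = 0.934260
R(D) = exp(−0.000022 × 4000) = 0.915761
R(E) = exp(−0.0000098 × 4000) = 0.961558
R(F) = exp(−0.000072 × 4000) = 0.749762
Parallel (A and B): 1 − (1 − 0.799315)(1 − 0.923116) = 0.984571
Series (C, D, and E): 0.934260 × 0.915761 × 0.961558 = 0.822669
Parallel ([0.822669] and F): 1 − (1 − 0.822669)(1 − 0.749762) = 0.955625
Series ([0.984571] and [0.955625]): 0.984571 × 0.955625 = 0.9409

0.9409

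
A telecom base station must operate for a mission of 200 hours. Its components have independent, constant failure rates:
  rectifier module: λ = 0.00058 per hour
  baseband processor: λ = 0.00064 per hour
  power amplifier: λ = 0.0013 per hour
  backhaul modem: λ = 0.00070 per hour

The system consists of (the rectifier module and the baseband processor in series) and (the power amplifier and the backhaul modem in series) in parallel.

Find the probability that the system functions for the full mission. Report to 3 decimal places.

R(rectifier module) = exp(−0.00058 × 200) = 0.89048
R(baseband processor) = exp(−0.00064 × 200) = 0.87985
R(power amplifier) = exp(−0.0013 × 200) = 0.77105
R(backhaul modem) = exp(−0.00070 × 200) = 0.86936
Series (rectifier module and baseband processor): 0.89048 × 0.87985 = 0.78349
Series (power amplifier and backhaul modem): 0.77105 × 0.86936 = 0.67032
Parallel ([0.78349] and [0.67032]): 1 − (1 − 0.78349)(1 − 0.67032) = 0.929

0.929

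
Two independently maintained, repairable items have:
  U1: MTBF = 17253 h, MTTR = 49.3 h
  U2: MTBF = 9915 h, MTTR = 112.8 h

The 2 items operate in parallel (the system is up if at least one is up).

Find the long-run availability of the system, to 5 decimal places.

A(U1) = MTBF/(MTBF+MTTR) = 17253/(17253+49.3) = 0.997151
A(U2) = MTBF/(MTBF+MTTR) = 9915/(9915+112.8) = 0.988751
Parallel availability: 1 − (1 − 0.997151)(1 − 0.988751) = 0.99997

0.99997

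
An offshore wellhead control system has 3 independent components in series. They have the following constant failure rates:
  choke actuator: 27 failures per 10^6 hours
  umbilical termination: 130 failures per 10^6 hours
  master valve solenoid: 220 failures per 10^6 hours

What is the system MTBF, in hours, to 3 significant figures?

2650

Series of exponential components: λ_sys = Σ λ_i
λ_sys = 0.000027 + 0.00013 + 0.00022 = 3.7700e-04 /h
MTBF = 1 / λ_sys = 2650 h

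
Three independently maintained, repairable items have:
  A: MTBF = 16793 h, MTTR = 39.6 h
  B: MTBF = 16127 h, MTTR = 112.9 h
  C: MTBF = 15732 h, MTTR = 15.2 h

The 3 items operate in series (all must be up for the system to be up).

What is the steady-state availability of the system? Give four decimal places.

A(A) = MTBF/(MTBF+MTTR) = 16793/(16793+39.6) = 0.997647
A(B) = MTBF/(MTBF+MTTR) = 16127/(16127+112.9) = 0.993048
A(C) = MTBF/(MTBF+MTTR) = 15732/(15732+15.2) = 0.999035
Series availability: 0.997647 × 0.993048 × 0.999035 = 0.9898

0.9898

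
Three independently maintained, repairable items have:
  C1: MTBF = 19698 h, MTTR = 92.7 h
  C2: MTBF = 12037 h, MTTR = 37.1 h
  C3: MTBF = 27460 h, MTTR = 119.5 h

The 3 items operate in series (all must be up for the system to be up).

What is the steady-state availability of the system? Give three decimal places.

A(C1) = MTBF/(MTBF+MTTR) = 19698/(19698+92.7) = 0.995316
A(C2) = MTBF/(MTBF+MTTR) = 12037/(12037+37.1) = 0.996927
A(C3) = MTBF/(MTBF+MTTR) = 27460/(27460+119.5) = 0.995667
Series availability: 0.995316 × 0.996927 × 0.995667 = 0.988

0.988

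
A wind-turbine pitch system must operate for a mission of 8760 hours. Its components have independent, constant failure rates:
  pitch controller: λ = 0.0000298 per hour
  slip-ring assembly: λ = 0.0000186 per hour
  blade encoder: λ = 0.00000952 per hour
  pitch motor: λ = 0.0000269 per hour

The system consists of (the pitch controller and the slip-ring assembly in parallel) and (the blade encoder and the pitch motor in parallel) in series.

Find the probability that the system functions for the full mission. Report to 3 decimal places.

0.949

R(pitch controller) = exp(−0.0000298 × 8760) = 0.77024
R(slip-ring assembly) = exp(−0.0000186 × 8760) = 0.84965
R(blade encoder) = exp(−0.00000952 × 8760) = 0.91999
R(pitch motor) = exp(−0.0000269 × 8760) = 0.79006
Parallel (pitch controller and slip-ring assembly): 1 − (1 − 0.77024)(1 − 0.84965) = 0.96546
Parallel (blade encoder and pitch motor): 1 − (1 − 0.91999)(1 − 0.79006) = 0.98320
Series ([0.96546] and [0.98320]): 0.96546 × 0.98320 = 0.949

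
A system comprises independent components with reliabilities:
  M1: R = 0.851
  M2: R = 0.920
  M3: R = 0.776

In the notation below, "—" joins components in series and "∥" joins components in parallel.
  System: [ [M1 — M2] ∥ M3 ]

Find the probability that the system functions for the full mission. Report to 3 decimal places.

0.951

Series (M1 and M2): 0.85100 × 0.92000 = 0.78292
Parallel ([0.78292] and M3): 1 − (1 − 0.78292)(1 − 0.77600) = 0.951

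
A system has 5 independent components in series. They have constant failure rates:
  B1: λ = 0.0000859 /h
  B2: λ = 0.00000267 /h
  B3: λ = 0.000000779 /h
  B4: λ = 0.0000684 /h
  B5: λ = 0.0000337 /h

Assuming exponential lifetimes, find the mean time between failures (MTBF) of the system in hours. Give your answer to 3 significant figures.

Series of exponential components: λ_sys = Σ λ_i
λ_sys = 0.0000859 + 0.00000267 + 0.000000779 + 0.0000684 + 0.0000337 = 1.9145e-04 /h
MTBF = 1 / λ_sys = 5220 h

5220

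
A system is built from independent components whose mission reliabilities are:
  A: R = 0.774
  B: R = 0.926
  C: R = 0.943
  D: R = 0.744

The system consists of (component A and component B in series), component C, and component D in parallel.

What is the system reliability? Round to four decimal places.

0.9959

Series (A and B): 0.774000 × 0.926000 = 0.716724
Parallel ([0.716724], C, and D): 1 − (1 − 0.716724)(1 − 0.943000)(1 − 0.744000) = 0.9959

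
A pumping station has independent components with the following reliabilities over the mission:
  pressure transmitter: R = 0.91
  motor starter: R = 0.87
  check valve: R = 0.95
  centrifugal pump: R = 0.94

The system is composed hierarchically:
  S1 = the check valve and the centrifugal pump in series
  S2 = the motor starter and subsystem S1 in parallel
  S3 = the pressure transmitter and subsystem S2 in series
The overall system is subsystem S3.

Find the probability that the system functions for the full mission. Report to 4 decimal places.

Series (check valve and centrifugal pump): 0.950000 × 0.940000 = 0.893000
Parallel (motor starter and [0.893000]): 1 − (1 − 0.870000)(1 − 0.893000) = 0.986090
Series (pressure transmitter and [0.986090]): 0.910000 × 0.986090 = 0.8973

0.8973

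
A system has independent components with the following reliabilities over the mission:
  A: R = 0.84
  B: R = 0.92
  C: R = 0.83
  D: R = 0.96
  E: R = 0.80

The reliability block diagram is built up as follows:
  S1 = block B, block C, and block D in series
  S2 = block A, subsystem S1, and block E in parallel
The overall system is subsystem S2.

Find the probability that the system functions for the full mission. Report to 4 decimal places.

0.9915

Series (B, C, and D): 0.920000 × 0.830000 × 0.960000 = 0.733056
Parallel (A, [0.733056], and E): 1 − (1 − 0.840000)(1 − 0.733056)(1 − 0.800000) = 0.9915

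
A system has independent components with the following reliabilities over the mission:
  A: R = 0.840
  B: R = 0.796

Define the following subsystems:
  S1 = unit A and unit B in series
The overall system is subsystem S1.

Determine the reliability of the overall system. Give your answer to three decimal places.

0.669

Series (A and B): 0.84000 × 0.79600 = 0.669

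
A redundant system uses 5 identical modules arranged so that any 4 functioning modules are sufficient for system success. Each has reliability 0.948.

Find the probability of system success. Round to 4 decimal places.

0.9757

R = Σ_{i=4}^{5} C(5,i) p^i (1−p)^{5−i} with p = 0.948
C(5,4)·0.948^4·0.052^1 = 0.209994
C(5,5)·0.948^5·0.052^0 = 0.765670
Sum = 0.9757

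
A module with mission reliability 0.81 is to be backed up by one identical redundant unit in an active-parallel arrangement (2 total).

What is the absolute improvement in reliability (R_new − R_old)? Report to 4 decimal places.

0.1539

R_before = 0.81
R_after = 1 − (1 − 0.81)^2 = 0.9639
ΔR = 0.9639 − 0.81 = 0.1539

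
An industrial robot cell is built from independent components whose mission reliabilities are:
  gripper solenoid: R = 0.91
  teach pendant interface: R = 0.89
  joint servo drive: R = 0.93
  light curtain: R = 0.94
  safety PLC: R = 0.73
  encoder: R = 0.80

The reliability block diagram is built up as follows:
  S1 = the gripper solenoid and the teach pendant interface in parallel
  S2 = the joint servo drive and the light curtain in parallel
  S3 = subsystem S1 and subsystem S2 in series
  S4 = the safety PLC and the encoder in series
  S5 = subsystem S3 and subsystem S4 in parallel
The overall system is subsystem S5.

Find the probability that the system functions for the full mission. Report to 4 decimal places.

Parallel (gripper solenoid and teach pendant interface): 1 − (1 − 0.910000)(1 − 0.890000) = 0.990100
Parallel (joint servo drive and light curtain): 1 − (1 − 0.930000)(1 − 0.940000) = 0.995800
Series ([0.990100] and [0.995800]): 0.990100 × 0.995800 = 0.985942
Series (safety PLC and encoder): 0.730000 × 0.800000 = 0.584000
Parallel ([0.985942] and [0.584000]): 1 − (1 − 0.985942)(1 − 0.584000) = 0.9942

0.9942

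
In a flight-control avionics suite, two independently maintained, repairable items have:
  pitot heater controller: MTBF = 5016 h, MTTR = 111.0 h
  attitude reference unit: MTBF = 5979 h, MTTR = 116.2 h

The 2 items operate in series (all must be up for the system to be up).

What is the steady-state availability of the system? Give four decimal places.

0.9597

A(pitot heater controller) = MTBF/(MTBF+MTTR) = 5016/(5016+111.0) = 0.978350
A(attitude reference unit) = MTBF/(MTBF+MTTR) = 5979/(5979+116.2) = 0.980936
Series availability: 0.978350 × 0.980936 = 0.9597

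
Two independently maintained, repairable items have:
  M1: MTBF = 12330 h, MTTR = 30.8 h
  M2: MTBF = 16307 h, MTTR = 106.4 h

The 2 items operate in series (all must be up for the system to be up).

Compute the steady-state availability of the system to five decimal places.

A(M1) = MTBF/(MTBF+MTTR) = 12330/(12330+30.8) = 0.997508
A(M2) = MTBF/(MTBF+MTTR) = 16307/(16307+106.4) = 0.993517
Series availability: 0.997508 × 0.993517 = 0.99104

0.99104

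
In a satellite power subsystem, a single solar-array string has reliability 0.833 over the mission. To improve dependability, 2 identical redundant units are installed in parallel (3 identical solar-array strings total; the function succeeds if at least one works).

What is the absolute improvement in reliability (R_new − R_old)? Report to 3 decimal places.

R_before = 0.833
R_after = 1 − (1 − 0.833)^3 = 0.995
ΔR = 0.995 − 0.833 = 0.162

0.162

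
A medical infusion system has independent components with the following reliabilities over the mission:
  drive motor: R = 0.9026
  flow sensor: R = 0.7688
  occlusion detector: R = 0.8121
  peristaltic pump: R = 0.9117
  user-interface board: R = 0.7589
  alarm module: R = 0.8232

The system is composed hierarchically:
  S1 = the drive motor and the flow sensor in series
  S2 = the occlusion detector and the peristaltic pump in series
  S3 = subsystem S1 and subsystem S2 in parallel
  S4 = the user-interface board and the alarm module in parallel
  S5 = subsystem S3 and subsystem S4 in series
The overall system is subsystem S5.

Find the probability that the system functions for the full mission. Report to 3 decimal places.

0.881

Series (drive motor and flow sensor): 0.90260 × 0.76880 = 0.69392
Series (occlusion detector and peristaltic pump): 0.81210 × 0.91170 = 0.74039
Parallel ([0.69392] and [0.74039]): 1 − (1 − 0.69392)(1 − 0.74039) = 0.92054
Parallel (user-interface board and alarm module): 1 − (1 − 0.75890)(1 − 0.82320) = 0.95737
Series ([0.92054] and [0.95737]): 0.92054 × 0.95737 = 0.881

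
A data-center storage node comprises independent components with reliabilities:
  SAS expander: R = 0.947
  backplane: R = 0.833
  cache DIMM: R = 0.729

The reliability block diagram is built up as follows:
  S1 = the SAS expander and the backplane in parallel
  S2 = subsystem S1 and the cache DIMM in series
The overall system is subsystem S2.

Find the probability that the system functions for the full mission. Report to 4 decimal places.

0.7225

Parallel (SAS expander and backplane): 1 − (1 − 0.947000)(1 − 0.833000) = 0.991149
Series ([0.991149] and cache DIMM): 0.991149 × 0.729000 = 0.7225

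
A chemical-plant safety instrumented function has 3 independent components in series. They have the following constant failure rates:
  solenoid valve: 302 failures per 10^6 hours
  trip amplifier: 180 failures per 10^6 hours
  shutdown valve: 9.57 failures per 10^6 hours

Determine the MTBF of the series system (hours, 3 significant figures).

Series of exponential components: λ_sys = Σ λ_i
λ_sys = 0.000302 + 0.000180 + 0.00000957 = 4.9157e-04 /h
MTBF = 1 / λ_sys = 2030 h

2030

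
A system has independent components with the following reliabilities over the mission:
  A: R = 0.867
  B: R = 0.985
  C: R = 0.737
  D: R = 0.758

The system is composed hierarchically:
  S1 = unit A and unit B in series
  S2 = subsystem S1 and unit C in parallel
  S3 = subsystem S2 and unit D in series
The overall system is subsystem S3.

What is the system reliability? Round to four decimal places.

0.7289

Series (A and B): 0.867000 × 0.985000 = 0.853995
Parallel ([0.853995] and C): 1 − (1 − 0.853995)(1 − 0.737000) = 0.961601
Series ([0.961601] and D): 0.961601 × 0.758000 = 0.7289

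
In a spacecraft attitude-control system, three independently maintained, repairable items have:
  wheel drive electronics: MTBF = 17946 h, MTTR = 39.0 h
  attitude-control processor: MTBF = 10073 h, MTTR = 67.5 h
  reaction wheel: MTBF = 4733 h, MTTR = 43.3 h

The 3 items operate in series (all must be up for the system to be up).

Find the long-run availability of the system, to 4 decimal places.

0.9822

A(wheel drive electronics) = MTBF/(MTBF+MTTR) = 17946/(17946+39.0) = 0.997832
A(attitude-control processor) = MTBF/(MTBF+MTTR) = 10073/(10073+67.5) = 0.993344
A(reaction wheel) = MTBF/(MTBF+MTTR) = 4733/(4733+43.3) = 0.990934
Series availability: 0.997832 × 0.993344 × 0.990934 = 0.9822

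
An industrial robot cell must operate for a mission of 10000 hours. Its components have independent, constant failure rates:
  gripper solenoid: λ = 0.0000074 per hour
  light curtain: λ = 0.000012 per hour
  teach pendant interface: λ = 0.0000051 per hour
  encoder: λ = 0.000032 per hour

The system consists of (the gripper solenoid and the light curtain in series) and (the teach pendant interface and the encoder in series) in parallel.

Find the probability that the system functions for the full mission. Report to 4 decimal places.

0.9453

R(gripper solenoid) = exp(−0.0000074 × 10000) = 0.928672
R(light curtain) = exp(−0.000012 × 10000) = 0.886920
R(teach pendant interface) = exp(−0.0000051 × 10000) = 0.950279
R(encoder) = exp(−0.000032 × 10000) = 0.726149
Series (gripper solenoid and light curtain): 0.928672 × 0.886920 = 0.823658
Series (teach pendant interface and encoder): 0.950279 × 0.726149 = 0.690044
Parallel ([0.823658] and [0.690044]): 1 − (1 − 0.823658)(1 − 0.690044) = 0.9453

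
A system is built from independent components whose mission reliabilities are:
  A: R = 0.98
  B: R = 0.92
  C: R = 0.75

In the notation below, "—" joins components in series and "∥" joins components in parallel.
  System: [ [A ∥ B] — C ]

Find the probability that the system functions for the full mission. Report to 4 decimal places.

0.7488

Parallel (A and B): 1 − (1 − 0.980000)(1 − 0.920000) = 0.998400
Series ([0.998400] and C): 0.998400 × 0.750000 = 0.7488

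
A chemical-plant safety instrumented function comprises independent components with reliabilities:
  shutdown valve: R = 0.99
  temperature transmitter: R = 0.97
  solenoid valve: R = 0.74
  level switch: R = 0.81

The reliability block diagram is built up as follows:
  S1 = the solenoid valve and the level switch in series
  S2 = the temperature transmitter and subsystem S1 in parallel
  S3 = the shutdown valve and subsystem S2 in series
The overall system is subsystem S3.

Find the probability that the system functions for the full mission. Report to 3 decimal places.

0.978

Series (solenoid valve and level switch): 0.74000 × 0.81000 = 0.59940
Parallel (temperature transmitter and [0.59940]): 1 − (1 − 0.97000)(1 − 0.59940) = 0.98798
Series (shutdown valve and [0.98798]): 0.99000 × 0.98798 = 0.978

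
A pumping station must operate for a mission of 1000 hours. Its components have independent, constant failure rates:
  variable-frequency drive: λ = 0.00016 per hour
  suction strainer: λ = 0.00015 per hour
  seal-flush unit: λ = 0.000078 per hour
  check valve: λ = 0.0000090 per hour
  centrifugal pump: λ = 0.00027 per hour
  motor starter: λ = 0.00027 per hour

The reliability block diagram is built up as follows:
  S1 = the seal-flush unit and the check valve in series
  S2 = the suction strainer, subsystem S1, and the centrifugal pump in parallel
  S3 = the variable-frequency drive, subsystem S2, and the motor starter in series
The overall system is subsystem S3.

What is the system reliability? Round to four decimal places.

R(variable-frequency drive) = exp(−0.00016 × 1000) = 0.852144
R(suction strainer) = exp(−0.00015 × 1000) = 0.860708
R(seal-flush unit) = exp(−0.000078 × 1000) = 0.924964
R(check valve) = exp(−0.0000090 × 1000) = 0.991040
R(centrifugal pump) = exp(−0.00027 × 1000) = 0.763379
R(motor starter) = exp(−0.00027 × 1000) = 0.763379
Series (seal-flush unit and check valve): 0.924964 × 0.991040 = 0.916676
Parallel (suction strainer, [0.916676], and centrifugal pump): 1 − (1 − 0.860708)(1 − 0.916676)(1 − 0.763379) = 0.997254
Series (variable-frequency drive, [0.997254], and motor starter): 0.852144 × 0.997254 × 0.763379 = 0.6487

0.6487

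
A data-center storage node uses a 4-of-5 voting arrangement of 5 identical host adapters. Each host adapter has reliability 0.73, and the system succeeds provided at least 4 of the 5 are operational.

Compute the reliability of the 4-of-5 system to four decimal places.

0.5907

R = Σ_{i=4}^{5} C(5,i) p^i (1−p)^{5−i} with p = 0.73
C(5,4)·0.73^4·0.27^1 = 0.383376
C(5,5)·0.73^5·0.27^0 = 0.207307
Sum = 0.5907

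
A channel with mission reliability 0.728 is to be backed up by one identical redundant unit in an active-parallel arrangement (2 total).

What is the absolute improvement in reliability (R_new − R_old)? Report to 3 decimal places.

R_before = 0.728
R_after = 1 − (1 − 0.728)^2 = 0.926
ΔR = 0.926 − 0.728 = 0.198

0.198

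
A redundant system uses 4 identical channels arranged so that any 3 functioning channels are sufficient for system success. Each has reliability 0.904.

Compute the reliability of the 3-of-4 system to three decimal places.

0.952

R = Σ_{i=3}^{4} C(4,i) p^i (1−p)^{4−i} with p = 0.904
C(4,3)·0.904^3·0.096^1 = 0.28369
C(4,4)·0.904^4·0.096^0 = 0.66784
Sum = 0.952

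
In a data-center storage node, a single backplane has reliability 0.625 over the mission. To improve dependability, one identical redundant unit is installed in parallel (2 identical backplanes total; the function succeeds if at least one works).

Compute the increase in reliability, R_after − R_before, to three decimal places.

R_before = 0.625
R_after = 1 − (1 − 0.625)^2 = 0.859
ΔR = 0.859 − 0.625 = 0.234

0.234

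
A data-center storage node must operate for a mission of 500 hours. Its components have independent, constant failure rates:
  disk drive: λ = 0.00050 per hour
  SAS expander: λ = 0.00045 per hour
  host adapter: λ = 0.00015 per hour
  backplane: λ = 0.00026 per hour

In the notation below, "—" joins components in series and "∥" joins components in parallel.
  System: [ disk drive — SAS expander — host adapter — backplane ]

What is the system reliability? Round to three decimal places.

R(disk drive) = exp(−0.00050 × 500) = 0.77880
R(SAS expander) = exp(−0.00045 × 500) = 0.79852
R(host adapter) = exp(−0.00015 × 500) = 0.92774
R(backplane) = exp(−0.00026 × 500) = 0.87810
Series (disk drive, SAS expander, host adapter, and backplane): 0.77880 × 0.79852 × 0.92774 × 0.87810 = 0.507

0.507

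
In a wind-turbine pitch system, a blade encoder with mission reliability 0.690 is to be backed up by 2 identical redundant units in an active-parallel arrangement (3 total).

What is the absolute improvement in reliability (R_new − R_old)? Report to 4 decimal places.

0.2802

R_before = 0.690
R_after = 1 − (1 − 0.690)^3 = 0.9702
ΔR = 0.9702 − 0.690 = 0.2802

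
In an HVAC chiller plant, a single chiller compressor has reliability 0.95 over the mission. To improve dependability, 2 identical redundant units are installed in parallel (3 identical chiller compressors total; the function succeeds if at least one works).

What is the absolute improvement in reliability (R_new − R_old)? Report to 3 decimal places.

0.050

R_before = 0.95
R_after = 1 − (1 − 0.95)^3 = 1.000
ΔR = 1.000 − 0.95 = 0.050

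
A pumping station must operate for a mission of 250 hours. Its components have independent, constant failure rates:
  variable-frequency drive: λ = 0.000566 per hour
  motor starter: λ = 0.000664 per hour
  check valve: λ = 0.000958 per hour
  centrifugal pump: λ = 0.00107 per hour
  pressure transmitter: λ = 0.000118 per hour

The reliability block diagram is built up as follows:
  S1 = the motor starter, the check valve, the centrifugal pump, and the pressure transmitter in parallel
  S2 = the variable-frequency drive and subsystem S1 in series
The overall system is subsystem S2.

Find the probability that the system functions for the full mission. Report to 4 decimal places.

0.8679

R(variable-frequency drive) = exp(−0.000566 × 250) = 0.868055
R(motor starter) = exp(−0.000664 × 250) = 0.847046
R(check valve) = exp(−0.000958 × 250) = 0.787021
R(centrifugal pump) = exp(−0.00107 × 250) = 0.765290
R(pressure transmitter) = exp(−0.000118 × 250) = 0.970931
Parallel (motor starter, check valve, centrifugal pump, and pressure transmitter): 1 − (1 − 0.847046)(1 − 0.787021)(1 − 0.765290)(1 − 0.970931) = 0.999778
Series (variable-frequency drive and [0.999778]): 0.868055 × 0.999778 = 0.8679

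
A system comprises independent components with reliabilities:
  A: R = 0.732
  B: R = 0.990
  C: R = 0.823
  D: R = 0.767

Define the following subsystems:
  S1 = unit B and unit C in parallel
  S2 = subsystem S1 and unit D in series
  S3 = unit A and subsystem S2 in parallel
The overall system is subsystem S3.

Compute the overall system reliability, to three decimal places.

0.937

Parallel (B and C): 1 − (1 − 0.99000)(1 − 0.82300) = 0.99823
Series ([0.99823] and D): 0.99823 × 0.76700 = 0.76564
Parallel (A and [0.76564]): 1 − (1 − 0.73200)(1 − 0.76564) = 0.937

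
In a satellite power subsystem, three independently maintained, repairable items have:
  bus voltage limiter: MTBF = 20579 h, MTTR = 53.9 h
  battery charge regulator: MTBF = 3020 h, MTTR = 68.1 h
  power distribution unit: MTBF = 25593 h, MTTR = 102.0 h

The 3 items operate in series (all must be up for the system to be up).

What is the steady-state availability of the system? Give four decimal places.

0.9715

A(bus voltage limiter) = MTBF/(MTBF+MTTR) = 20579/(20579+53.9) = 0.997388
A(battery charge regulator) = MTBF/(MTBF+MTTR) = 3020/(3020+68.1) = 0.977948
A(power distribution unit) = MTBF/(MTBF+MTTR) = 25593/(25593+102.0) = 0.996030
Series availability: 0.997388 × 0.977948 × 0.996030 = 0.9715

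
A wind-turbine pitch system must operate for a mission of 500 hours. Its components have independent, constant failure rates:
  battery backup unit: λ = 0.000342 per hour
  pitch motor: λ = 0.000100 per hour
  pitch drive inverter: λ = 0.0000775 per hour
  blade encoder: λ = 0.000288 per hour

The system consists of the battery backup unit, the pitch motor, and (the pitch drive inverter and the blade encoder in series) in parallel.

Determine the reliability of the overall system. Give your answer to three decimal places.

0.999

R(battery backup unit) = exp(−0.000342 × 500) = 0.84282
R(pitch motor) = exp(−0.000100 × 500) = 0.95123
R(pitch drive inverter) = exp(−0.0000775 × 500) = 0.96199
R(blade encoder) = exp(−0.000288 × 500) = 0.86589
Series (pitch drive inverter and blade encoder): 0.96199 × 0.86589 = 0.83298
Parallel (battery backup unit, pitch motor, and [0.83298]): 1 − (1 − 0.84282)(1 − 0.95123)(1 − 0.83298) = 0.999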